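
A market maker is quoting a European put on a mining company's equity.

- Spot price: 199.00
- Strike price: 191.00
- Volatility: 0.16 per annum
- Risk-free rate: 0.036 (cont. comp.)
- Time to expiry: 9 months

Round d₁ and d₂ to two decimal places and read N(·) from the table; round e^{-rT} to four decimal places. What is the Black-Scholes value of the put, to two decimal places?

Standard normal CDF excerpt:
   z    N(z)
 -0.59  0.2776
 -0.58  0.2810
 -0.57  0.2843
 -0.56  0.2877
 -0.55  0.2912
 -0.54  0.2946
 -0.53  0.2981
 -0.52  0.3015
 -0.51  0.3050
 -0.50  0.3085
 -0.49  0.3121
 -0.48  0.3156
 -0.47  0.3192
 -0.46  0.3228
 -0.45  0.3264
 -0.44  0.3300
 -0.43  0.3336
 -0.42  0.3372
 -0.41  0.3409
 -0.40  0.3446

σ√T = 0.16 × 0.8660 = 0.1386
ln(S/K) + (r + σ²/2)T = ln(199/191) + (0.036 + 0.16²/2)·0.75 = 0.0410 + 0.0366 = 0.0776
d₁ = 0.0776 / 0.1386 = 0.5603 ⇒ 0.56
d₂ = d₁ − σ√T = 0.5603 − 0.1386 = 0.4217 ⇒ 0.42
e^(−rT) = e^(−0.036·0.75) = 0.9734
P = 191·0.9734·N(-0.42) − 199·N(-0.56) = 191·0.9734·0.3372 − 199·0.2877 = 62.6920 − 57.2523 = 5.4397

5.44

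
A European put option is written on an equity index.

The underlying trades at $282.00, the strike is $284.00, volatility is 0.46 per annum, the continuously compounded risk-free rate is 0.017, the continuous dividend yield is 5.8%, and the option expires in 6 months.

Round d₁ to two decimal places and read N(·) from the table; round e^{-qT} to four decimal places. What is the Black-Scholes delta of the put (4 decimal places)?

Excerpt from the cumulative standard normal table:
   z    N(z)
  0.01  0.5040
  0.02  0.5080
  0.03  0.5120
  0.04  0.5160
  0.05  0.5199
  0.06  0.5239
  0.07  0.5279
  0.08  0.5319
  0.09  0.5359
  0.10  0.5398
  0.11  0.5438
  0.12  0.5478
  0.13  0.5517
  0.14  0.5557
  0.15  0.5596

T = 0.5;  σ√T = 0.3253
ln(S/K) + (r − q + σ²/2)T = ln(282/284) + (0.017 − 0.058 + 0.46²/2)·0.5 = -0.0071 + 0.0324 = 0.0253
d₁ = 0.0253 / 0.3253 = 0.0779 ⇒ 0.08
N(d₁) = N(0.08) = 0.5319
Δ_put = e^(−qT)·(N(d₁) − 1) = 0.9714·(0.5319 − 1) = -0.4547

-0.4547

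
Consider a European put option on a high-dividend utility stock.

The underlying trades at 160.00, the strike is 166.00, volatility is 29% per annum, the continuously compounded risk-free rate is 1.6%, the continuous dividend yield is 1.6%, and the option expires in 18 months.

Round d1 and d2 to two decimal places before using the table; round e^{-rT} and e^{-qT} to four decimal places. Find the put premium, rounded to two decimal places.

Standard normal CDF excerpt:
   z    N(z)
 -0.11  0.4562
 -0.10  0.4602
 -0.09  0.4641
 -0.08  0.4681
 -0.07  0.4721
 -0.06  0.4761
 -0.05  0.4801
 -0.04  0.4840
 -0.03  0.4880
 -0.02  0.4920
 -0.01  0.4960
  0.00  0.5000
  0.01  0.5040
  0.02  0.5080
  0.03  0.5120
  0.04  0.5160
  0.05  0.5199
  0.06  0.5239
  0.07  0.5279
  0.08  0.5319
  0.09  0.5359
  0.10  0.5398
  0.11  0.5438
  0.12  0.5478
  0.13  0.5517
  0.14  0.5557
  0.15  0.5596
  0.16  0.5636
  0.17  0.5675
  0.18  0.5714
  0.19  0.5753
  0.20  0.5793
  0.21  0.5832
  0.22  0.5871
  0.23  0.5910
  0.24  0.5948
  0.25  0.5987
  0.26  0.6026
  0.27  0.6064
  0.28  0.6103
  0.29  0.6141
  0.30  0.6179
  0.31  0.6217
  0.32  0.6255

σ√T = 0.29·√1.5 = 0.3552
d₁ = [ln(160/166) + (0.016 − 0.016 + ½·0.29²)·1.5] / (σ√T) = (-0.0368 + 0.0631) / 0.3552 = 0.0739 → 0.07
d₂ = 0.0739 − 0.3552 = -0.2812 → -0.28
exp(−qT) = exp(−0.016·1.5) = 0.9763;  exp(−rT) = exp(−0.016·1.5) = 0.9763
P = 166·0.9763·N(0.28) − 160·0.9763·N(-0.07) = 166·0.9763·0.6103 − 160·0.9763·0.4721 = 98.9088 − 73.7458 = 25.1630

25.16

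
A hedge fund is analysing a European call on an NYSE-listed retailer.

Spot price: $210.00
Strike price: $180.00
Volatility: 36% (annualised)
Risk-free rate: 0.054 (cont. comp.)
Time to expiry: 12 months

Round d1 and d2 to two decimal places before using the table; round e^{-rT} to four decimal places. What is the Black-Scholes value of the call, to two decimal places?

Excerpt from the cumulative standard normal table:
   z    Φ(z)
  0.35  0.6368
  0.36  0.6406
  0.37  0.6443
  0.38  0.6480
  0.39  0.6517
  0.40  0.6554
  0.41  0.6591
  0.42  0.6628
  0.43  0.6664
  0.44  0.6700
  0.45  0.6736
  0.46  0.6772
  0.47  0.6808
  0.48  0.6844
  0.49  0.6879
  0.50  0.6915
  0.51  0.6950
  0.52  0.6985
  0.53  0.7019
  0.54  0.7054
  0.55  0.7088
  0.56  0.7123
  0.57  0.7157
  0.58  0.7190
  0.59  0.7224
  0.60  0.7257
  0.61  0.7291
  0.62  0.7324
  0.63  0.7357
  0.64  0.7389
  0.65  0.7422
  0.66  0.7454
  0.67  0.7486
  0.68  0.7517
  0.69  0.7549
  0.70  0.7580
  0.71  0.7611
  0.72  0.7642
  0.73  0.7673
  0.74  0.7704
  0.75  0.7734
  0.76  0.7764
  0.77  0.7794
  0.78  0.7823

T = 1;  σ√T = 0.3600
d₁ = [ln(210/180) + (0.054 + 0.36²/2)·1] / 0.3600 = [0.1542 + 0.1188] / 0.3600 = 0.7582 ⇒ 0.76
d₂ = d₁ − σ√T = 0.7582 − 0.3600 = 0.3982 ⇒ 0.40
exp(−rT) = exp(−0.054·1) = 0.9474
C = 210·N(0.76) − 180·0.9474·N(0.40) = 210·0.7764 − 180·0.9474·0.6554 = 163.0440 − 111.7667 = 51.2773

$51.28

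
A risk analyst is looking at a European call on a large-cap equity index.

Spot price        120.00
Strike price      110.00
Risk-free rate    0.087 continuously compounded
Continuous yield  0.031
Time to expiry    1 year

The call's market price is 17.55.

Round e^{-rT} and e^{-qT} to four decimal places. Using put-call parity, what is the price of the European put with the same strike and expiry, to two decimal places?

exp(−qT) = exp(−0.031·1) = 0.9695;  exp(−rT) = exp(−0.087·1) = 0.9167
Put-call parity: C − P = S·e^(−qT) − K·e^(−rT) = 120·0.9695 − 110·0.9167 = 116.3400 − 100.8370 = 15.5030
P = C − (C − P) = 17.55 − (15.5030) = 2.0470

2.05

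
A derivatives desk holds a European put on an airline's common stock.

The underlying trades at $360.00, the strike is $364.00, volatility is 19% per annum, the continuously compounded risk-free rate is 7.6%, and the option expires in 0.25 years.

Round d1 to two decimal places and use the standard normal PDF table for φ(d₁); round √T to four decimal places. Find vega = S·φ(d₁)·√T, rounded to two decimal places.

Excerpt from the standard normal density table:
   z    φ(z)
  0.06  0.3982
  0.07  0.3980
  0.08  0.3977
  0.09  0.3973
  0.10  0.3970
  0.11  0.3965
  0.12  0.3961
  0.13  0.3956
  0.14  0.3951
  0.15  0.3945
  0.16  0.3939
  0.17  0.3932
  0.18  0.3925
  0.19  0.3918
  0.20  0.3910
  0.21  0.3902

71.21

σ√T = 0.19·√0.25 = 0.0950
ln(S/K) + (r + σ²/2)T = ln(360/364) + (0.076 + 0.19²/2)·0.25 = -0.0110 + 0.0235 = 0.0125
d₁ = 0.0125 / 0.0950 = 0.1312 which rounds to 0.13
√T = √0.25 = 0.5000
φ(d₁) = φ(0.13) = 0.3956
vega = S·φ(d₁)·√T = 360·0.3956·0.5000 = 71.2080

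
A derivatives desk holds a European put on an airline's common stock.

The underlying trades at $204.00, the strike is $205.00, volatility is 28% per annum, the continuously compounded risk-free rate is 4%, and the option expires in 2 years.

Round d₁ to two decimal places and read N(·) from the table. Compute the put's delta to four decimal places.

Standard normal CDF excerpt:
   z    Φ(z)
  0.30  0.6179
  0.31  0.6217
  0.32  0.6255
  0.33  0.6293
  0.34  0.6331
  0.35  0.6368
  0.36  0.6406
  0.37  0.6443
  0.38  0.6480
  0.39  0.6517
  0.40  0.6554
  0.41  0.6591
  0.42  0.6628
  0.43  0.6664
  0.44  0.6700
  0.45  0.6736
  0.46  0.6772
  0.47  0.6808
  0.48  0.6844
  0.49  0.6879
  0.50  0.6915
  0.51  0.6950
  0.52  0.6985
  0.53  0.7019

-0.3483

σ√T = 0.28·√2 = 0.3960
ln(S/K) + (r + σ²/2)T = ln(204/205) + (0.04 + 0.28²/2)·2 = -0.0049 + 0.1584 = 0.1535
d₁ = 0.1535 / 0.3960 = 0.3877 → 0.39
N(d₁) = N(0.39) = 0.6517
Δ_put = N(d₁) − 1 = 0.6517 − 1 = -0.3483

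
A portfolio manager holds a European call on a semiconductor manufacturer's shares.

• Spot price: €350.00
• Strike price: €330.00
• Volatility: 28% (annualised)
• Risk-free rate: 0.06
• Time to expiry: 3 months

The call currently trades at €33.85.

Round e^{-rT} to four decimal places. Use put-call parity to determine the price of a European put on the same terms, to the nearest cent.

€8.93

exp(−rT) = exp(−0.06·0.25) = 0.9851
Put-call parity: C − P = S − K·e^(−rT) = 350 − 330·0.9851 = 350 − 325.0830 = 24.9170
P = C − (C − P) = 33.85 − (24.9170) = 8.9330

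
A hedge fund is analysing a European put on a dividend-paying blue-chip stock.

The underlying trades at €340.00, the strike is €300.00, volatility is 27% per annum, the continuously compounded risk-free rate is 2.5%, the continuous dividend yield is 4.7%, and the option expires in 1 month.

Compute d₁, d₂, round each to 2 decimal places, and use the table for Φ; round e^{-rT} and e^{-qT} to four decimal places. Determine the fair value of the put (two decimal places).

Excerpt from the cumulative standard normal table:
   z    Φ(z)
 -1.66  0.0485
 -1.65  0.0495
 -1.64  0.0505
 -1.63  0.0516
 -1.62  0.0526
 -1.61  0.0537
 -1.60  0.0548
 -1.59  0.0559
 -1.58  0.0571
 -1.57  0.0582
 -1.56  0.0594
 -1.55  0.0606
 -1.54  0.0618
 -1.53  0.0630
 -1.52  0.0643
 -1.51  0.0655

€0.69

T = 0.08333;  σ√T = 0.0779
d₁ = [ln(340/300) + (0.025 − 0.047 + ½·0.27²)·0.08333] / (σ√T) = (0.1252 + 0.0012) / 0.0779 = 1.6213 → 1.62
d₂ = 1.6213 − 0.0779 = 1.5434 → 1.54
e^(−qT) = e^(−0.047·0.08333) = 0.9961;  e^(−rT) = e^(−0.025·0.08333) = 0.9979
N(−d₂) = N(-1.54) = 0.0618;  N(−d₁) = N(-1.62) = 0.0526
P = 300·0.9979·0.0618 − 340·0.9961·0.0526 = 18.5011 − 17.8143 = 0.6868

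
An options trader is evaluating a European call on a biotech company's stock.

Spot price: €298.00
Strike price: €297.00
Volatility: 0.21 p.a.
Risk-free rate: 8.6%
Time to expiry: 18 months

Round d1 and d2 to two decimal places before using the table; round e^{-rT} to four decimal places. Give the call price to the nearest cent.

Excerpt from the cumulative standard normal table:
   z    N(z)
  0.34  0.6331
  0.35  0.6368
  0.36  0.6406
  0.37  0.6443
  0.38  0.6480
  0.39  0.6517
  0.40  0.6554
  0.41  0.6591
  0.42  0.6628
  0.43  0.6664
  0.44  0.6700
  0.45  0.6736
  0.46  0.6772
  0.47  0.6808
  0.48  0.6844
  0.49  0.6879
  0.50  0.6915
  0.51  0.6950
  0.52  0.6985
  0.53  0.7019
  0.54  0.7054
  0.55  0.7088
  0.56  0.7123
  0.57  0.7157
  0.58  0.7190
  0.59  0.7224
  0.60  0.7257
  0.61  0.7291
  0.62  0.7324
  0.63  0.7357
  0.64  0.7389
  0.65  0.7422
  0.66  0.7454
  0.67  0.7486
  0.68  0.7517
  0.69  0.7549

€50.06

T = 1.5;  σ√T = 0.2572
ln(S/K) + (r + σ²/2)T = ln(298/297) + (0.086 + 0.21²/2)·1.5 = 0.0034 + 0.1621 = 0.1654
d₁ = 0.1654 / 0.2572 = 0.6432 which rounds to 0.64
d₂ = d₁ − σ√T = 0.6432 − 0.2572 = 0.3860 which rounds to 0.39
e^(−rT) = e^(−0.086·1.5) = 0.8790
C = 298·N(0.64) − 297·0.8790·N(0.39) = 298·0.7389 − 297·0.8790·0.6517 = 220.1922 − 170.1348 = 50.0574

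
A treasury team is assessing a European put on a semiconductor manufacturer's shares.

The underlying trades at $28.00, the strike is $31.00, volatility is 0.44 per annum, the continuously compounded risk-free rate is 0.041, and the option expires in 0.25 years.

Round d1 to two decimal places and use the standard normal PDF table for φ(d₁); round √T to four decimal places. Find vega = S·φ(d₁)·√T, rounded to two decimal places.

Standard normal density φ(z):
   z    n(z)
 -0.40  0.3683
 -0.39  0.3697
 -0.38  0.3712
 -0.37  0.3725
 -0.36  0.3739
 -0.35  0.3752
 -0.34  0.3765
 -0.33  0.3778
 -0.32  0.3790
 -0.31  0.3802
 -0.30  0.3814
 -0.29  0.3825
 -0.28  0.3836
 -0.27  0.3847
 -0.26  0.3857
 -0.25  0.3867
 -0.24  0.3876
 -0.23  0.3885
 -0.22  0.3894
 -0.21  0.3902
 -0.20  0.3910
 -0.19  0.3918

5.32

T = 0.25;  σ√T = 0.2200
d₁ = [ln(28/31) + (0.041 + 0.44²/2)·0.25] / 0.2200 = [-0.1018 + 0.0345] / 0.2200 = -0.3061 → -0.31
√T = √0.25 = 0.5000
φ(d₁) = φ(-0.31) = 0.3802
vega = S·φ(d₁)·√T = 28·0.3802·0.5000 = 5.3228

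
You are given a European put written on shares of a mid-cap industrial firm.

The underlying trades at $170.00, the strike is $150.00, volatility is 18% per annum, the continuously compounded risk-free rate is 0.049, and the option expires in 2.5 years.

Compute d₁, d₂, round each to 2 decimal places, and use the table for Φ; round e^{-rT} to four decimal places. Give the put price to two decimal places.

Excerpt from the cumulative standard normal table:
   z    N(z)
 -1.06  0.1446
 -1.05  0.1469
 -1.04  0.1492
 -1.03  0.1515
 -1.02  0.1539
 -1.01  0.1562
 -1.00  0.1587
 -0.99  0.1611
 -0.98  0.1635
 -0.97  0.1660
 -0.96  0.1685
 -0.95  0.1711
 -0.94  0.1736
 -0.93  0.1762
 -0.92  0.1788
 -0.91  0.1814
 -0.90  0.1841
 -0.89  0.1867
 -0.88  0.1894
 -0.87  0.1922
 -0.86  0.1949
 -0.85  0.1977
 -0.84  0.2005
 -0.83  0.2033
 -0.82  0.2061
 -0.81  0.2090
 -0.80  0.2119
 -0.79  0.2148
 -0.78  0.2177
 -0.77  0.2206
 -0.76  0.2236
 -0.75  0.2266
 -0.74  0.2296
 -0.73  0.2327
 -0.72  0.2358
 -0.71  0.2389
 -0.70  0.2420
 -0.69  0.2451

σ√T = 0.18 × 1.5811 = 0.2846
d₁ = [ln(170/150) + (0.049 + 0.18²/2)·2.5] / 0.2846 = [0.1252 + 0.1630] / 0.2846 = 1.0125 ≈ 1.01
d₂ = d₁ − σ√T = 1.0125 − 0.2846 = 0.7279 ≈ 0.73
exp(−rT) = exp(−0.049·2.5) = 0.8847
N(−d₂) = N(-0.73) = 0.2327;  N(−d₁) = N(-1.01) = 0.1562
P = 150·0.8847·0.2327 − 170·0.1562 = 30.8805 − 26.5540 = 4.3265

$4.33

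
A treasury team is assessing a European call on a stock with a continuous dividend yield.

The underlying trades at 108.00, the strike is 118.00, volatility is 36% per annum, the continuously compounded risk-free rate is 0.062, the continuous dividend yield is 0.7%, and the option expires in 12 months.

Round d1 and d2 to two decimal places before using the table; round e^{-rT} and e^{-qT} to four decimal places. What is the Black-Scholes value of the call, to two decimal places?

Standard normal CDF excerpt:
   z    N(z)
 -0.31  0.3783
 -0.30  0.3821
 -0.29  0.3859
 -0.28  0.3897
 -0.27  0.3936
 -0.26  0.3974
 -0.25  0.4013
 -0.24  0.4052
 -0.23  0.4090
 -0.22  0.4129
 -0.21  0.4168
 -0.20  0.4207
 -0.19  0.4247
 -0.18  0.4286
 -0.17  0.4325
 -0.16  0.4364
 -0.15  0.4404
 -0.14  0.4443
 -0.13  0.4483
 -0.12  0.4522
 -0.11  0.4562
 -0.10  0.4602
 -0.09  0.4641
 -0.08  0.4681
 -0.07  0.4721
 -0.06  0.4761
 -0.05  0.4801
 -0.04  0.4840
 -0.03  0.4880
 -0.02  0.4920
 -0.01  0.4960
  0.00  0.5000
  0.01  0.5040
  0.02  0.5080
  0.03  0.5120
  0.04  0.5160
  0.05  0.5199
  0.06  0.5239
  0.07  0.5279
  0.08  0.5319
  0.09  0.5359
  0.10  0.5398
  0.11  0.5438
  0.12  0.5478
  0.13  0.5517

13.82

σ√T = 0.36 × 1.0000 = 0.3600
ln(S/K) + (r − q + σ²/2)T = ln(108/118) + (0.062 − 0.007 + 0.36²/2)·1 = -0.0886 + 0.1198 = 0.0312
d₁ = 0.0312 / 0.3600 = 0.0868 ≈ 0.09
d₂ = d₁ − σ√T = 0.0868 − 0.3600 = -0.2732 ≈ -0.27
exp(−qT) = exp(−0.007·1) = 0.9930;  exp(−rT) = exp(−0.062·1) = 0.9399
N(d₁) = N(0.09) = 0.5359;  N(d₂) = N(-0.27) = 0.3936
C = 108·0.9930·0.5359 − 118·0.9399·0.3936 = 57.4721 − 43.6535 = 13.8186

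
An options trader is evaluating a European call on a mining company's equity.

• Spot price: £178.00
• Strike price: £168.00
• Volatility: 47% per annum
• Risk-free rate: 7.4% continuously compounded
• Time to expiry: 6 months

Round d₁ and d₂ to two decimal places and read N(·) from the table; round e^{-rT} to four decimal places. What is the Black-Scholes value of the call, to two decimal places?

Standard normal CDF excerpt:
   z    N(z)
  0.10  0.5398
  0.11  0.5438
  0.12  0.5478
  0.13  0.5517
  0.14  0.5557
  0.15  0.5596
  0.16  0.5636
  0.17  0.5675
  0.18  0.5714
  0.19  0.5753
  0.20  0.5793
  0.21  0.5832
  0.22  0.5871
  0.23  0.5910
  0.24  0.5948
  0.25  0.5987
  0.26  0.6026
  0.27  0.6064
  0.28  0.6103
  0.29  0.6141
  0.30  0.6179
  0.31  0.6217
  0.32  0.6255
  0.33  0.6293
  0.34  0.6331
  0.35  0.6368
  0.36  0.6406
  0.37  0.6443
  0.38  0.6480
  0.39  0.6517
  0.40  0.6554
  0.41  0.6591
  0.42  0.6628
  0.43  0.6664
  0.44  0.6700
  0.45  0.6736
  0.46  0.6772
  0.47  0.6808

T = 0.5;  σ√T = 0.3323
ln(S/K) + (r + σ²/2)T = ln(178/168) + (0.074 + 0.47²/2)·0.5 = 0.0578 + 0.0922 = 0.1500
d₁ = 0.1500 / 0.3323 = 0.4515 which rounds to 0.45
d₂ = d₁ − σ√T = 0.4515 − 0.3323 = 0.1191 which rounds to 0.12
exp(−rT) = exp(−0.074·0.5) = 0.9637
C = 178·N(0.45) − 168·0.9637·N(0.12) = 178·0.6736 − 168·0.9637·0.5478 = 119.9008 − 88.6897 = 31.2111

£31.21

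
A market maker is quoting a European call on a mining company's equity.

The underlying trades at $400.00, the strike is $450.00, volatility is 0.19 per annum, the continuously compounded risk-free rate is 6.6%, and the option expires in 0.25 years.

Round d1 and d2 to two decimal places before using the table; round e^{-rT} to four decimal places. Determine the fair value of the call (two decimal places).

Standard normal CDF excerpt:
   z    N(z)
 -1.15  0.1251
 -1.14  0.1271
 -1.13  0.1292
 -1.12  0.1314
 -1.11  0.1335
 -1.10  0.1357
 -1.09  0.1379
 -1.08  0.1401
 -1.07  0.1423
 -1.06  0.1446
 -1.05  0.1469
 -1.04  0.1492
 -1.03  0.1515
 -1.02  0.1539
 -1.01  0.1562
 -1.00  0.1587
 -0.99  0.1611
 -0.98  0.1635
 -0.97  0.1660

σ√T = 0.19·√0.25 = 0.0950
d₁ = [ln(400/450) + (0.066 + 0.19²/2)·0.25] / 0.0950 = [-0.1178 + 0.0210] / 0.0950 = -1.0186 ≈ -1.02
d₂ = d₁ − σ√T = -1.0186 − 0.0950 = -1.1136 ≈ -1.11
e^(−rT) = e^(−0.066·0.25) = 0.9836
N(d₁) = N(-1.02) = 0.1539;  N(d₂) = N(-1.11) = 0.1335
C = 400·0.1539 − 450·0.9836·0.1335 = 61.5600 − 59.0898 = 2.4702

$2.47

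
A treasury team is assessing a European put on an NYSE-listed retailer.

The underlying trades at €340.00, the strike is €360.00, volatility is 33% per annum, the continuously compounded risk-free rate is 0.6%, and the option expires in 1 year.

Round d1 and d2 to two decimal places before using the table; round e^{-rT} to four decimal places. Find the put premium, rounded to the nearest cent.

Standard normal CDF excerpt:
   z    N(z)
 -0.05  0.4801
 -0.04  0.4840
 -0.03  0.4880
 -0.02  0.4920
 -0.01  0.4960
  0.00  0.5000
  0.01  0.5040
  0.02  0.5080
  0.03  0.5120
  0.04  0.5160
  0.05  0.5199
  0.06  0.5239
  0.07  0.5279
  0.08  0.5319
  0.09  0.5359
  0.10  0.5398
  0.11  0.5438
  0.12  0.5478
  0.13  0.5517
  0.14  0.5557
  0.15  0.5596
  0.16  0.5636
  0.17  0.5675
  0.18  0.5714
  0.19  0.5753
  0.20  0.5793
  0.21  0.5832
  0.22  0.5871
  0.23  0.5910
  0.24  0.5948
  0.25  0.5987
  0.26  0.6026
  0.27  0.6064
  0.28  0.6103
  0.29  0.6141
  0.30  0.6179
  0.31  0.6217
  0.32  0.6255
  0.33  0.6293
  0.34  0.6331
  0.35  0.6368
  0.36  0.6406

€55.19

σ√T = 0.33 × 1.0000 = 0.3300
d₁ = [ln(340/360) + (0.006 + 0.33²/2)·1] / 0.3300 = [-0.0572 + 0.0605] / 0.3300 = 0.0100 ⇒ 0.01
d₂ = d₁ − σ√T = 0.0100 − 0.3300 = -0.3200 ⇒ -0.32
e^(−rT) = e^(−0.006·1) = 0.9940
P = 360·0.9940·N(0.32) − 340·N(-0.01) = 360·0.9940·0.6255 − 340·0.4960 = 223.8289 − 168.6400 = 55.1889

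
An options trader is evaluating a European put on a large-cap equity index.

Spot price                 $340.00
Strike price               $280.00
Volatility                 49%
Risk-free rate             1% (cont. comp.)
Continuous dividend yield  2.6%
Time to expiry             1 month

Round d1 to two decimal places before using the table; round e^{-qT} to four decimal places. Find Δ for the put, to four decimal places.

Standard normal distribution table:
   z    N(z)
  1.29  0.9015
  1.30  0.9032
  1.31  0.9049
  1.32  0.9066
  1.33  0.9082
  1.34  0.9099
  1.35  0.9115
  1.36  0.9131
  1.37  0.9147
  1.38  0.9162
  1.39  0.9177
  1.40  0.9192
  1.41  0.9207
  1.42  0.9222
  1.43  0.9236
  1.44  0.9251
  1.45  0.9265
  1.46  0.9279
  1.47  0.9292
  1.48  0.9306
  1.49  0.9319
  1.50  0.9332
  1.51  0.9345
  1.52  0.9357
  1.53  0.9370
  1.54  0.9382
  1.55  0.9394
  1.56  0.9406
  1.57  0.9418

σ√T = 0.49·√0.08333 = 0.1415
d₁ = [ln(340/280) + (0.01 − 0.026 + 0.49²/2)·0.08333] / 0.1415 = [0.1942 + 0.0087] / 0.1415 = 1.4339 → 1.43
N(d₁) = N(1.43) = 0.9236
Δ_put = e^(−qT)·(N(d₁) − 1) = 0.9978·(0.9236 − 1) = -0.0762

-0.0762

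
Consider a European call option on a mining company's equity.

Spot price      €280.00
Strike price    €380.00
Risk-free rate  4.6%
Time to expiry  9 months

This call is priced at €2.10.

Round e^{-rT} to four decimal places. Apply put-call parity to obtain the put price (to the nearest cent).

€89.22

e^(−rT) = e^(−0.046·0.75) = 0.9661
Put-call parity: C − P = S − K·e^(−rT) = 280 − 380·0.9661 = 280 − 367.1180 = -87.1180
P = C − (C − P) = 2.10 − (-87.1180) = 89.2180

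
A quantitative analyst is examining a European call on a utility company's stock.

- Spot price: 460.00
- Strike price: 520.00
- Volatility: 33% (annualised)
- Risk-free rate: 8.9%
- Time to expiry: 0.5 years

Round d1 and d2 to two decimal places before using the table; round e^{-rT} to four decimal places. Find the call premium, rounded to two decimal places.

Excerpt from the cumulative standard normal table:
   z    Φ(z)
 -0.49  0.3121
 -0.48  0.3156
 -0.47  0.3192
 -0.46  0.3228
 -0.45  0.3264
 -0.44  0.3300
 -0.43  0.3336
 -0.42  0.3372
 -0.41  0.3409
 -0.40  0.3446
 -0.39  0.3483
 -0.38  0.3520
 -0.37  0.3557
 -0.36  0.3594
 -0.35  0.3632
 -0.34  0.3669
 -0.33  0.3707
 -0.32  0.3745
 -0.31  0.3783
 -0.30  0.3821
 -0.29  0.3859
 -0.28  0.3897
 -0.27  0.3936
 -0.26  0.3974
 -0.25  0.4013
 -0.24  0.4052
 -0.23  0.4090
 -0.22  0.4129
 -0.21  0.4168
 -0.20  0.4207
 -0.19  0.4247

27.59

σ√T = 0.33 × 0.7071 = 0.2333
d₁ = [ln(460/520) + (0.089 + 0.33²/2)·0.5] / 0.2333 = [-0.1226 + 0.0717] / 0.2333 = -0.2180 ⇒ -0.22
d₂ = d₁ − σ√T = -0.2180 − 0.2333 = -0.4514 ⇒ -0.45
e^(−rT) = e^(−0.089·0.5) = 0.9565
N(d₁) = N(-0.22) = 0.4129;  N(d₂) = N(-0.45) = 0.3264
C = 460·0.4129 − 520·0.9565·0.3264 = 189.9340 − 162.3448 = 27.5892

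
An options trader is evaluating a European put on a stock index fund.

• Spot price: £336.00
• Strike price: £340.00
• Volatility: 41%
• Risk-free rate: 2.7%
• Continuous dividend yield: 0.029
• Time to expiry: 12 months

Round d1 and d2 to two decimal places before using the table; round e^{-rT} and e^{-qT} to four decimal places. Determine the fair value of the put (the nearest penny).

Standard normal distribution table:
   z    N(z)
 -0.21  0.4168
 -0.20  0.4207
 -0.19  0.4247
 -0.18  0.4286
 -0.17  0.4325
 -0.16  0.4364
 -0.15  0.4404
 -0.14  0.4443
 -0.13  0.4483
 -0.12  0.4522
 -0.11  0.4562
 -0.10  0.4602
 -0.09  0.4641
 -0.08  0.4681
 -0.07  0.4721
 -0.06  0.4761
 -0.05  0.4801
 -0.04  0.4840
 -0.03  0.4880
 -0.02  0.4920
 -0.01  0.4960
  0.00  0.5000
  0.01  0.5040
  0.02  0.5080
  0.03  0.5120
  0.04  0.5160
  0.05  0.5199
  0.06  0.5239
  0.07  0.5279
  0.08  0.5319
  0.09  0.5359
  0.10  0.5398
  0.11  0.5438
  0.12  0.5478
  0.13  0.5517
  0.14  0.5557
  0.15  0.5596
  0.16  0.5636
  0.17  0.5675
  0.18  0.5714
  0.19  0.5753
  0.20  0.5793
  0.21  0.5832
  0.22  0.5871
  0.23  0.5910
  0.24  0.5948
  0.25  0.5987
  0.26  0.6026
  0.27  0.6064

£55.69

T = 1;  σ√T = 0.4100
ln(S/K) + (r − q + σ²/2)T = ln(336/340) + (0.027 − 0.029 + 0.41²/2)·1 = -0.0118 + 0.0820 = 0.0702
d₁ = 0.0702 / 0.4100 = 0.1713 ≈ 0.17
d₂ = d₁ − σ√T = 0.1713 − 0.4100 = -0.2387 ≈ -0.24
exp(−qT) = exp(−0.029·1) = 0.9714;  exp(−rT) = exp(−0.027·1) = 0.9734
N(−d₂) = N(0.24) = 0.5948;  N(−d₁) = N(-0.17) = 0.4325
P = 340·0.9734·0.5948 − 336·0.9714·0.4325 = 196.8526 − 141.1638 = 55.6888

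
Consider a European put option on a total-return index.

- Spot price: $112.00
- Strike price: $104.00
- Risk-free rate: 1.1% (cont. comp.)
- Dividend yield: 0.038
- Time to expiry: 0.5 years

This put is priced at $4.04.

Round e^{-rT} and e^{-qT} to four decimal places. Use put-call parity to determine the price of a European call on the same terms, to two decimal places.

$10.51

e^(−qT) = e^(−0.038·0.5) = 0.9812;  e^(−rT) = e^(−0.011·0.5) = 0.9945
Put-call parity: C − P = S·e^(−qT) − K·e^(−rT) = 112·0.9812 − 104·0.9945 = 109.8944 − 103.4280 = 6.4664
C = P + (C − P) = 4.04 + (6.4664) = 10.5064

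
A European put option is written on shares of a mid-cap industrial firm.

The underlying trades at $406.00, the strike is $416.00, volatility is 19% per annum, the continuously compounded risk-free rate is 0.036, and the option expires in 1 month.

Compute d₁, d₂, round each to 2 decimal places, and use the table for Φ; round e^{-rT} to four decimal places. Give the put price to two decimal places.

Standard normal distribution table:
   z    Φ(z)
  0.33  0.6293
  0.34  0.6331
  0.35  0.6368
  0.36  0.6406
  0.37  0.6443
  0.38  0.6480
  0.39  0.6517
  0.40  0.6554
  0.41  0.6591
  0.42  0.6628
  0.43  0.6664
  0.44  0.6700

σ√T = 0.19·√0.08333 = 0.0548
d₁ = [ln(406/416) + (0.036 + 0.19²/2)·0.08333] / 0.0548 = [-0.0243 + 0.0045] / 0.0548 = -0.3615 ⇒ -0.36
d₂ = d₁ − σ√T = -0.3615 − 0.0548 = -0.4164 ⇒ -0.42
exp(−rT) = exp(−0.036·0.08333) = 0.9970
N(−d₂) = N(0.42) = 0.6628;  N(−d₁) = N(0.36) = 0.6406
P = 416·0.9970·0.6628 − 406·0.6406 = 274.8976 − 260.0836 = 14.8140

$14.81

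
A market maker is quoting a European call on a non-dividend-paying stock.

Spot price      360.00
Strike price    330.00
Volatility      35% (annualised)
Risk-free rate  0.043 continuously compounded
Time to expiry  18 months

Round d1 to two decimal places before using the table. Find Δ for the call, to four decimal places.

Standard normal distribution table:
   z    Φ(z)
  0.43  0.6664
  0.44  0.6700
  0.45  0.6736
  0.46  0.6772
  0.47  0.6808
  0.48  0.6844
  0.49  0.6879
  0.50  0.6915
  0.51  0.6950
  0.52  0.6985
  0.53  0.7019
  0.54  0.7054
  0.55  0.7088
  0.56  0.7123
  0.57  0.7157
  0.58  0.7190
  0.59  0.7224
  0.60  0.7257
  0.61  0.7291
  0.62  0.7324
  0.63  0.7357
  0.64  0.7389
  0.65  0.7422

0.7157

T = 1.5;  σ√T = 0.4287
d₁ = [ln(360/330) + (0.043 + 0.35²/2)·1.5] / 0.4287 = [0.0870 + 0.1564] / 0.4287 = 0.5678 → 0.57
N(d₁) = N(0.57) = 0.7157
Δ_call = N(d₁) = 0.7157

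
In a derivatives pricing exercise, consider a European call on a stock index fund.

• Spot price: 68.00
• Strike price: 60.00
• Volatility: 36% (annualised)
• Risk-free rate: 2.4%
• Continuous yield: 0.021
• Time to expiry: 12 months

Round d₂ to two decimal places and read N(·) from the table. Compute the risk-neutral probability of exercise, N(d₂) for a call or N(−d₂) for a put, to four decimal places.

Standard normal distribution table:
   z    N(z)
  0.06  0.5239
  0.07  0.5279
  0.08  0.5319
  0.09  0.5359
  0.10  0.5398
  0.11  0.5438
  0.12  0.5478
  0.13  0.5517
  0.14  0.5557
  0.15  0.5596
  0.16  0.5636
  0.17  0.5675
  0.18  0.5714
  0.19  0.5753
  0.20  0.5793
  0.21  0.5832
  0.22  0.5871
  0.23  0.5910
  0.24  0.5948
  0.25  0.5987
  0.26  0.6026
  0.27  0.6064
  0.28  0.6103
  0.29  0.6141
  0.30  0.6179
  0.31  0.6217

0.5714

σ√T = 0.36·√1 = 0.3600
d₁ = [ln(68/60) + (0.024 − 0.021 + 0.36²/2)·1] / 0.3600 = [0.1252 + 0.0678] / 0.3600 = 0.5360 → 0.54
d₂ = d₁ − σ√T = 0.5360 − 0.3600 = 0.1760 → 0.18
Pr(exercise) under Q = N(d₂) = 0.5714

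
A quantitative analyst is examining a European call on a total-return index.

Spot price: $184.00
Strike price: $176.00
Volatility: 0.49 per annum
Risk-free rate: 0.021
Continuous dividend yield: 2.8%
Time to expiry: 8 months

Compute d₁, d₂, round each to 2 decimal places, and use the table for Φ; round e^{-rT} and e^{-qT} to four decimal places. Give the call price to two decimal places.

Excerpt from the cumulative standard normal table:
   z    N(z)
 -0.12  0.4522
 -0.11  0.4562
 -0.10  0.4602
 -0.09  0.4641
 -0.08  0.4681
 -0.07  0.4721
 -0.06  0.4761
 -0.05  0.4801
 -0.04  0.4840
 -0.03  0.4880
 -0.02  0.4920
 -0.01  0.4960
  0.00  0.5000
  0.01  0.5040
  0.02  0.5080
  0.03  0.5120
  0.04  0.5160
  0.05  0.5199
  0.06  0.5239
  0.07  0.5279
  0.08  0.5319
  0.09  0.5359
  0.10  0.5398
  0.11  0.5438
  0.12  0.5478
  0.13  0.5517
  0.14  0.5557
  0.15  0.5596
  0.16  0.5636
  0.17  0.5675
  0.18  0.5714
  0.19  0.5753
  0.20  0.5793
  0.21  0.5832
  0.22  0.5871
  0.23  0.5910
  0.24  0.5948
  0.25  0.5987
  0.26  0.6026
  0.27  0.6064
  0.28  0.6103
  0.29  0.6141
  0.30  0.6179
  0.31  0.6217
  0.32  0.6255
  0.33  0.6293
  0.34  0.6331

$31.72

T = 0.6667;  σ√T = 0.4001
d₁ = [ln(184/176) + (0.021 − 0.028 + ½·0.49²)·0.6667] / (σ√T) = (0.0445 + 0.0754) / 0.4001 = 0.2995 → 0.30
d₂ = 0.2995 − 0.4001 = -0.1006 → -0.10
e^(−qT) = e^(−0.028·0.6667) = 0.9815;  e^(−rT) = e^(−0.021·0.6667) = 0.9861
N(d₁) = N(0.30) = 0.6179;  N(d₂) = N(-0.10) = 0.4602
C = 184·0.9815·0.6179 − 176·0.9861·0.4602 = 111.5903 − 79.8694 = 31.7209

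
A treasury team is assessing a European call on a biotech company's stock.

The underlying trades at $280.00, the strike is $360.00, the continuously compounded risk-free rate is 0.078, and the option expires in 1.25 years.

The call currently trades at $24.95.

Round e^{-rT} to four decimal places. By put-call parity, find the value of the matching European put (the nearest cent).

e^(−rT) = e^(−0.078·1.25) = 0.9071
Put-call parity: C − P = S − K·e^(−rT) = 280 − 360·0.9071 = 280 − 326.5560 = -46.5560
P = C − (C − P) = 24.95 − (-46.5560) = 71.5060

$71.51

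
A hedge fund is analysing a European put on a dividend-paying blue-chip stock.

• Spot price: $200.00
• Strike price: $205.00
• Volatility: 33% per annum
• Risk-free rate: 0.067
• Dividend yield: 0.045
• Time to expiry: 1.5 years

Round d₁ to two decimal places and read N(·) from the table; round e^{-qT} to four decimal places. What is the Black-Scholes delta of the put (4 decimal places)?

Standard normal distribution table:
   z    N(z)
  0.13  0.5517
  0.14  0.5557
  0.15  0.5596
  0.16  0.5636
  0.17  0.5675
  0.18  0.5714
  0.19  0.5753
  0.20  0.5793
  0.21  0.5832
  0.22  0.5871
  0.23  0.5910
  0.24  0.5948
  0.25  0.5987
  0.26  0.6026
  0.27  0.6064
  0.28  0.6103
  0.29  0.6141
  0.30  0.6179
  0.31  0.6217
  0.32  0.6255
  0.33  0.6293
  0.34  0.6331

T = 1.5;  σ√T = 0.4042
ln(S/K) + (r − q + σ²/2)T = ln(200/205) + (0.067 − 0.045 + 0.33²/2)·1.5 = -0.0247 + 0.1147 = 0.0900
d₁ = 0.0900 / 0.4042 = 0.2226 ≈ 0.22
N(d₁) = N(0.22) = 0.5871
Δ_put = e^(−qT)·(N(d₁) − 1) = 0.9347·(0.5871 − 1) = -0.3859

-0.3859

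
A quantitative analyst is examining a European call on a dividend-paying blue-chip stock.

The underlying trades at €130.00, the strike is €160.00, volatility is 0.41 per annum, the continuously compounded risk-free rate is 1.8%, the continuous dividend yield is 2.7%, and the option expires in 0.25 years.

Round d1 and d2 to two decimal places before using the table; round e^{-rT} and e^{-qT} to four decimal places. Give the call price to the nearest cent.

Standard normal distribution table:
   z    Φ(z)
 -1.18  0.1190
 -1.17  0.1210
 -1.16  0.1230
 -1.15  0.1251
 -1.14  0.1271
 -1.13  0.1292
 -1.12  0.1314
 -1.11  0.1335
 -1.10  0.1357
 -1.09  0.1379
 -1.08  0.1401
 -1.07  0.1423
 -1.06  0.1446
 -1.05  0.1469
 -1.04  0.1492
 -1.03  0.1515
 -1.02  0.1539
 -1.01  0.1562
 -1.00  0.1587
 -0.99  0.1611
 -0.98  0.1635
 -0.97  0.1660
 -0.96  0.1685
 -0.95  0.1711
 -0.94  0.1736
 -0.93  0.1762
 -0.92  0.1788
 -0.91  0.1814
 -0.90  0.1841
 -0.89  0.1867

€2.51

σ√T = 0.41·√0.25 = 0.2050
d₁ = [ln(130/160) + (0.018 − 0.027 + 0.41²/2)·0.25] / 0.2050 = [-0.2076 + 0.0188] / 0.2050 = -0.9214 ⇒ -0.92
d₂ = d₁ − σ√T = -0.9214 − 0.2050 = -1.1264 ⇒ -1.13
exp(−qT) = exp(−0.027·0.25) = 0.9933;  exp(−rT) = exp(−0.018·0.25) = 0.9955
N(d₁) = N(-0.92) = 0.1788;  N(d₂) = N(-1.13) = 0.1292
C = 130·0.9933·0.1788 − 160·0.9955·0.1292 = 23.0883 − 20.5790 = 2.5093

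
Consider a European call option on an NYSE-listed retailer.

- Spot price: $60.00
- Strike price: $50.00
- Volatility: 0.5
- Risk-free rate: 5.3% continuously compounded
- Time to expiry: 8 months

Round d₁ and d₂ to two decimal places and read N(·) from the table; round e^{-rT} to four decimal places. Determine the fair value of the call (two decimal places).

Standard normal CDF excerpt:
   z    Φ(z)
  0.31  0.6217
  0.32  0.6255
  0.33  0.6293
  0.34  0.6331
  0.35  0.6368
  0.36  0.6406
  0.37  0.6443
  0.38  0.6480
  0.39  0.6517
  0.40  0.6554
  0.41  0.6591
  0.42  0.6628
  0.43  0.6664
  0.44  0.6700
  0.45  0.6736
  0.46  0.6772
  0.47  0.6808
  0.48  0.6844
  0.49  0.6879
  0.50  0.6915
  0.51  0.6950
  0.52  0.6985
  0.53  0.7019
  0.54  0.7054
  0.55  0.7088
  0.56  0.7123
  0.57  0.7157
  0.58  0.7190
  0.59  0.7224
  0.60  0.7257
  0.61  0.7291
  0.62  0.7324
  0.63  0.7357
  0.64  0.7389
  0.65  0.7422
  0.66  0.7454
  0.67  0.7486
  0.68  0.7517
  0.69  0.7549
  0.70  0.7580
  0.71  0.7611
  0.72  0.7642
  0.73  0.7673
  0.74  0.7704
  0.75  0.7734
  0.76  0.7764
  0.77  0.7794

$15.85

σ√T = 0.5 × 0.8165 = 0.4082
d₁ = [ln(60/50) + (0.053 + 0.5²/2)·0.6667] / 0.4082 = [0.1823 + 0.1187] / 0.4082 = 0.7373 ≈ 0.74
d₂ = d₁ − σ√T = 0.7373 − 0.4082 = 0.3290 ≈ 0.33
e^(−rT) = e^(−0.053·0.6667) = 0.9653
N(d₁) = N(0.74) = 0.7704;  N(d₂) = N(0.33) = 0.6293
C = 60·0.7704 − 50·0.9653·0.6293 = 46.2240 − 30.3732 = 15.8508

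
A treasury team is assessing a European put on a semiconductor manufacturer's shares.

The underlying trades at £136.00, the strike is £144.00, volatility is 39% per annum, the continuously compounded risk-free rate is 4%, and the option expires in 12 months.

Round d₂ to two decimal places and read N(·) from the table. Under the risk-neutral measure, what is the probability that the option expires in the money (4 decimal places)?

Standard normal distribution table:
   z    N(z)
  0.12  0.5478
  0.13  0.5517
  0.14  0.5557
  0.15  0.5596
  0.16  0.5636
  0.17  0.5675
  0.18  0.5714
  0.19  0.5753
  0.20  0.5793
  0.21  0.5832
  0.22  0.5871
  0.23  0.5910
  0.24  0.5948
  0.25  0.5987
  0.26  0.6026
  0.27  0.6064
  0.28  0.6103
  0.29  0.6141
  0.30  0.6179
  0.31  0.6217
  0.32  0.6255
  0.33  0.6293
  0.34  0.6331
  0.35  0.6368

0.5948

σ√T = 0.39 × 1.0000 = 0.3900
d₁ = [ln(136/144) + (0.04 + 0.39²/2)·1] / 0.3900 = [-0.0572 + 0.1161] / 0.3900 = 0.1510 ⇒ 0.15
d₂ = d₁ − σ√T = 0.1510 − 0.3900 = -0.2390 ⇒ -0.24
Risk-neutral Pr[S_T < K] = N(−d₂) = N(0.24) = 0.5948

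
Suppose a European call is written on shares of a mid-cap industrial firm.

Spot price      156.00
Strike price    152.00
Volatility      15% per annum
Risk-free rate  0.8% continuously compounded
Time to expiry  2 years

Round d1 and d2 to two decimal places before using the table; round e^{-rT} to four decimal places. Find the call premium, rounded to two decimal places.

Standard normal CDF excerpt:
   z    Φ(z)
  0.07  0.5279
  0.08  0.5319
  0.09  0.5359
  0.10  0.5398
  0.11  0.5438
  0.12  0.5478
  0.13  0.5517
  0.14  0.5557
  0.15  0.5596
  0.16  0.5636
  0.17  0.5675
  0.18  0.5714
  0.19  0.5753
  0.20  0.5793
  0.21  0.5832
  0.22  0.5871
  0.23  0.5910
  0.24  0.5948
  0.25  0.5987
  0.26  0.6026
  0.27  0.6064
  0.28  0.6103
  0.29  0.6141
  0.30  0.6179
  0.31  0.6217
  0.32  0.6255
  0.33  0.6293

σ√T = 0.15·√2 = 0.2121
ln(S/K) + (r + σ²/2)T = ln(156/152) + (0.008 + 0.15²/2)·2 = 0.0260 + 0.0385 = 0.0645
d₁ = 0.0645 / 0.2121 = 0.3039 ⇒ 0.30
d₂ = d₁ − σ√T = 0.3039 − 0.2121 = 0.0918 ⇒ 0.09
e^(−rT) = e^(−0.008·2) = 0.9841
C = 156·N(0.30) − 152·0.9841·N(0.09) = 156·0.6179 − 152·0.9841·0.5359 = 96.3924 − 80.1616 = 16.2308

16.23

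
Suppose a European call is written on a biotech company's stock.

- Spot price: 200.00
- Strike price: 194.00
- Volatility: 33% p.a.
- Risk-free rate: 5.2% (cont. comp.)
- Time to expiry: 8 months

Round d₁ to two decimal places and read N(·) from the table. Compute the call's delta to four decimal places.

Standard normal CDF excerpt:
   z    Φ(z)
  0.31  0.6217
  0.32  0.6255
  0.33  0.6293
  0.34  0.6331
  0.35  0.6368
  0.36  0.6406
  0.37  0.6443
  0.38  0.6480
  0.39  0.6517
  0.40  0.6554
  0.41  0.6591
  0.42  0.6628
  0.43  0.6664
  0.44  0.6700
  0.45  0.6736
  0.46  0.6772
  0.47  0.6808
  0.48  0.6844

0.6480

T = 0.6667;  σ√T = 0.2694
ln(S/K) + (r + σ²/2)T = ln(200/194) + (0.052 + 0.33²/2)·0.6667 = 0.0305 + 0.0710 = 0.1014
d₁ = 0.1014 / 0.2694 = 0.3764 → 0.38
N(d₁) = N(0.38) = 0.6480
Δ_call = N(d₁) = 0.6480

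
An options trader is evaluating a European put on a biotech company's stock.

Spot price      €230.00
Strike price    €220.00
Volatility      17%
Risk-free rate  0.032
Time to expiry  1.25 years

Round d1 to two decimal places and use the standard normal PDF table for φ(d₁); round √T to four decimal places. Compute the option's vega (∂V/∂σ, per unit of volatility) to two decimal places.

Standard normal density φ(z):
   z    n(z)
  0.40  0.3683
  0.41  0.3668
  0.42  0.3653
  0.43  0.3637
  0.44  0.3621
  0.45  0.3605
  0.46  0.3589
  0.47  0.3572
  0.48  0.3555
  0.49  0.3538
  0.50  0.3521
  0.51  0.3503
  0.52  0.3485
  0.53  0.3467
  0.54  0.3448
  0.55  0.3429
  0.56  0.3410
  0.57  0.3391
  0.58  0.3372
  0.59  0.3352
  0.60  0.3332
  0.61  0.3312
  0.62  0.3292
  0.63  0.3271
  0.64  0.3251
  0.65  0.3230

σ√T = 0.17·√1.25 = 0.1901
d₁ = [ln(230/220) + (0.032 + 0.17²/2)·1.25] / 0.1901 = [0.0445 + 0.0581] / 0.1901 = 0.5394 which rounds to 0.54
√T = √1.25 = 1.1180
φ(d₁) = φ(0.54) = 0.3448
vega = S·φ(d₁)·√T = 230·0.3448·1.1180 = 88.6619
(Call and put vega coincide under Black-Scholes.)

88.66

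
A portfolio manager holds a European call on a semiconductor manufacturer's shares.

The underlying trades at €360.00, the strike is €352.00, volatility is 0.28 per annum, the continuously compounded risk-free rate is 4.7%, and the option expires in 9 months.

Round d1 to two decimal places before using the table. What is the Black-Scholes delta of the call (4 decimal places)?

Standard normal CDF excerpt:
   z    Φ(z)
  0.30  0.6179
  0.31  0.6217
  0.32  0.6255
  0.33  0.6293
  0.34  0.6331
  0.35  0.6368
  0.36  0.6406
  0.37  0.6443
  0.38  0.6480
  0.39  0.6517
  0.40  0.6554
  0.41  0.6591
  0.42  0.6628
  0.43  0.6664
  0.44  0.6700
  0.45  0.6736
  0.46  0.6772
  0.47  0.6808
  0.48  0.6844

0.6406

σ√T = 0.28·√0.75 = 0.2425
d₁ = [ln(360/352) + (0.047 + 0.28²/2)·0.75] / 0.2425 = [0.0225 + 0.0646] / 0.2425 = 0.3593 ⇒ 0.36
N(d₁) = N(0.36) = 0.6406
Δ_call = N(d₁) = 0.6406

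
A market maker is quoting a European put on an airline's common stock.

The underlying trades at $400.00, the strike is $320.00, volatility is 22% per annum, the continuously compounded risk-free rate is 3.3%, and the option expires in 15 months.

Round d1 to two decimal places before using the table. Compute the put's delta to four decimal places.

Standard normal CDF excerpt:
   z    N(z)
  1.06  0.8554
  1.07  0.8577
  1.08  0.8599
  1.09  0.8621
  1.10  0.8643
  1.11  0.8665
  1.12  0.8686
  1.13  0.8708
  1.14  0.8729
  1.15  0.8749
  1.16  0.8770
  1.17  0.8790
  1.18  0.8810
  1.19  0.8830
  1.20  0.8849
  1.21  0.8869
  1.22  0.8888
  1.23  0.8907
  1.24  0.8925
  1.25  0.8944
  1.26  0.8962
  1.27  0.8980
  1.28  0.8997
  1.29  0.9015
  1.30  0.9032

T = 1.25;  σ√T = 0.2460
d₁ = [ln(400/320) + (0.033 + ½·0.22²)·1.25] / (σ√T) = (0.2231 + 0.0715) / 0.2460 = 1.1979 ≈ 1.20
N(d₁) = N(1.20) = 0.8849
Δ_put = N(d₁) − 1 = 0.8849 − 1 = -0.1151

-0.1151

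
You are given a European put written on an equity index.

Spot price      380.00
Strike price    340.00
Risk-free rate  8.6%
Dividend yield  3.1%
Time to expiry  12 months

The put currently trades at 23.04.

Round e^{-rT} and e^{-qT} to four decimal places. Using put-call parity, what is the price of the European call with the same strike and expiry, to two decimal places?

exp(−qT) = exp(−0.031·1) = 0.9695;  exp(−rT) = exp(−0.086·1) = 0.9176
Put-call parity: C − P = S·e^(−qT) − K·e^(−rT) = 380·0.9695 − 340·0.9176 = 368.4100 − 311.9840 = 56.4260
C = P + (C − P) = 23.04 + (56.4260) = 79.4660

79.47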